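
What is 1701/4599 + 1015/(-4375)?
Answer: 1258/9125 ≈ 0.13786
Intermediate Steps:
1701/4599 + 1015/(-4375) = 1701*(1/4599) + 1015*(-1/4375) = 27/73 - 29/125 = 1258/9125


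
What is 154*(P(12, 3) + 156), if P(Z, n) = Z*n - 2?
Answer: 29260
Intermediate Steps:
P(Z, n) = -2 + Z*n
154*(P(12, 3) + 156) = 154*((-2 + 12*3) + 156) = 154*((-2 + 36) + 156) = 154*(34 + 156) = 154*190 = 29260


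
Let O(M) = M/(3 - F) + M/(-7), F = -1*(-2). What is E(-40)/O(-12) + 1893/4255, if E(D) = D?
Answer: 165962/38295 ≈ 4.3338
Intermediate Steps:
F = 2
O(M) = 6*M/7 (O(M) = M/(3 - 1*2) + M/(-7) = M/(3 - 2) + M*(-⅐) = M/1 - M/7 = M*1 - M/7 = M - M/7 = 6*M/7)
E(-40)/O(-12) + 1893/4255 = -40/((6/7)*(-12)) + 1893/4255 = -40/(-72/7) + 1893*(1/4255) = -40*(-7/72) + 1893/4255 = 35/9 + 1893/4255 = 165962/38295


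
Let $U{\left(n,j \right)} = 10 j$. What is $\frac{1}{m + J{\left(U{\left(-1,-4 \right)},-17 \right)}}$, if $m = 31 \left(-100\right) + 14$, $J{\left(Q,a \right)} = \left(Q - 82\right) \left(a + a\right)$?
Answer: $\frac{1}{1062} \approx 0.00094162$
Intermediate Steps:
$J{\left(Q,a \right)} = 2 a \left(-82 + Q\right)$ ($J{\left(Q,a \right)} = \left(-82 + Q\right) 2 a = 2 a \left(-82 + Q\right)$)
$m = -3086$ ($m = -3100 + 14 = -3086$)
$\frac{1}{m + J{\left(U{\left(-1,-4 \right)},-17 \right)}} = \frac{1}{-3086 + 2 \left(-17\right) \left(-82 + 10 \left(-4\right)\right)} = \frac{1}{-3086 + 2 \left(-17\right) \left(-82 - 40\right)} = \frac{1}{-3086 + 2 \left(-17\right) \left(-122\right)} = \frac{1}{-3086 + 4148} = \frac{1}{1062}$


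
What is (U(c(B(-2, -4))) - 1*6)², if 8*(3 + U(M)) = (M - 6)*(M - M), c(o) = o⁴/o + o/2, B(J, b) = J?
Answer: 81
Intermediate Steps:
c(o) = o³ + o/2 (c(o) = o³ + o*(½) = o³ + o/2)
U(M) = -3 (U(M) = -3 + ((M - 6)*(M - M))/8 = -3 + ((-6 + M)*0)/8 = -3 + (⅛)*0 = -3 + 0 = -3)
(U(c(B(-2, -4))) - 1*6)² = (-3 - 1*6)² = (-3 - 6)² = (-9)² = 81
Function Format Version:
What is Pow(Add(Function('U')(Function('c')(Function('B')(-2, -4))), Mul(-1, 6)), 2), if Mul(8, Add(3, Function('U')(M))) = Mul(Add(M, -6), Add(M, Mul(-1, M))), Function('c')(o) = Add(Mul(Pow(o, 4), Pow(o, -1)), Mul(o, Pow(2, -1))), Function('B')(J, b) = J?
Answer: 81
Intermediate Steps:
Function('c')(o) = Add(Pow(o, 3), Mul(Rational(1, 2), o)) (Function('c')(o) = Add(Pow(o, 3), Mul(o, Rational(1, 2))) = Add(Pow(o, 3), Mul(Rational(1, 2), o)))
Function('U')(M) = -3 (Function('U')(M) = Add(-3, Mul(Rational(1, 8), Mul(Add(M, -6), Add(M, Mul(-1, M))))) = Add(-3, Mul(Rational(1, 8), Mul(Add(-6, M), 0))) = Add(-3, Mul(Rational(1, 8), 0)) = Add(-3, 0) = -3)
Pow(Add(Function('U')(Function('c')(Function('B')(-2, -4))), Mul(-1, 6)), 2) = Pow(Add(-3, Mul(-1, 6)), 2) = Pow(Add(-3, -6), 2) = Pow(-9, 2) = 81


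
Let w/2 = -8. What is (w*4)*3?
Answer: -192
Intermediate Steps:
w = -16 (w = 2*(-8) = -16)
(w*4)*3 = -16*4*3 = -64*3 = -192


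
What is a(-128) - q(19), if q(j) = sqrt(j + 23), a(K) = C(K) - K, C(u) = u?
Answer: -sqrt(42) ≈ -6.4807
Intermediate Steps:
a(K) = 0 (a(K) = K - K = 0)
q(j) = sqrt(23 + j)
a(-128) - q(19) = 0 - sqrt(23 + 19) = 0 - sqrt(42) = -sqrt(42)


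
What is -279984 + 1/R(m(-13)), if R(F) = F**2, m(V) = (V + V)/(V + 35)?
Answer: -47317175/169 ≈ -2.7998e+5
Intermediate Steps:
m(V) = 2*V/(35 + V) (m(V) = (2*V)/(35 + V) = 2*V/(35 + V))
-279984 + 1/R(m(-13)) = -279984 + 1/((2*(-13)/(35 - 13))**2) = -279984 + 1/((2*(-13)/22)**2) = -279984 + 1/((2*(-13)*(1/22))**2) = -279984 + 1/((-13/11)**2) = -279984 + 1/(169/121) = -279984 + 121/169 = -47317175/169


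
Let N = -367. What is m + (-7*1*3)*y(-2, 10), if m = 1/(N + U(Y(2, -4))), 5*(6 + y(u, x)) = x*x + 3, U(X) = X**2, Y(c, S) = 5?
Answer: -524291/1710 ≈ -306.60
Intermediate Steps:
y(u, x) = -27/5 + x**2/5 (y(u, x) = -6 + (x*x + 3)/5 = -6 + (x**2 + 3)/5 = -6 + (3 + x**2)/5 = -6 + (3/5 + x**2/5) = -27/5 + x**2/5)
m = -1/342 (m = 1/(-367 + 5**2) = 1/(-367 + 25) = 1/(-342) = -1/342 ≈ -0.0029240)
m + (-7*1*3)*y(-2, 10) = -1/342 + (-7*1*3)*(-27/5 + (1/5)*10**2) = -1/342 + (-7*3)*(-27/5 + (1/5)*100) = -1/342 - 21*(-27/5 + 20) = -1/342 - 21*73/5 = -1/342 - 1533/5 = -524291/1710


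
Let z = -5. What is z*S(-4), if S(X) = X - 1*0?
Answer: 20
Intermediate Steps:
S(X) = X (S(X) = X + 0 = X)
z*S(-4) = -5*(-4) = 20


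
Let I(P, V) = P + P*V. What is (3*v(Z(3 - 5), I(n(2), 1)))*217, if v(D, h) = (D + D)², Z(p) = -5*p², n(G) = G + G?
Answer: 1041600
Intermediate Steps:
n(G) = 2*G
v(D, h) = 4*D² (v(D, h) = (2*D)² = 4*D²)
(3*v(Z(3 - 5), I(n(2), 1)))*217 = (3*(4*(-5*(3 - 5)²)²))*217 = (3*(4*(-5*(-2)²)²))*217 = (3*(4*(-5*4)²))*217 = (3*(4*(-20)²))*217 = (3*(4*400))*217 = (3*1600)*217 = 4800*217 = 1041600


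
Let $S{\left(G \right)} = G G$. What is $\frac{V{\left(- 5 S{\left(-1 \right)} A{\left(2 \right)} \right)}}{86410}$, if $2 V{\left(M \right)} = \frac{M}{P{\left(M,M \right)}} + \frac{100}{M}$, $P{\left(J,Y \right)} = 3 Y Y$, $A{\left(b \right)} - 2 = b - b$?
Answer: $- \frac{301}{5184600} \approx -5.8057 \cdot 10^{-5}$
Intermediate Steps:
$S{\left(G \right)} = G^{2}$
$A{\left(b \right)} = 2$ ($A{\left(b \right)} = 2 + \left(b - b\right) = 2 + 0 = 2$)
$P{\left(J,Y \right)} = 3 Y^{2}$
$V{\left(M \right)} = \frac{301}{6 M}$ ($V{\left(M \right)} = \frac{\frac{M}{3 M^{2}} + \frac{100}{M}}{2} = \frac{M \frac{1}{3 M^{2}} + \frac{100}{M}}{2} = \frac{\frac{1}{3 M} + \frac{100}{M}}{2} = \frac{\frac{301}{3} \frac{1}{M}}{2} = \frac{301}{6 M}$)
$\frac{V{\left(- 5 S{\left(-1 \right)} A{\left(2 \right)} \right)}}{86410} = \frac{\frac{301}{6} \frac{1}{- 5 \left(-1\right)^{2} \cdot 2}}{86410} = \frac{301}{6 \left(-5\right) 1 \cdot 2} \cdot \frac{1}{86410} = \frac{301}{6 \left(\left(-5\right) 2\right)} \frac{1}{86410} = \frac{301}{6 \left(-10\right)} \frac{1}{86410} = \frac{301}{6} \left(- \frac{1}{10}\right) \frac{1}{86410} = \left(- \frac{301}{60}\right) \frac{1}{86410} = - \frac{301}{5184600}$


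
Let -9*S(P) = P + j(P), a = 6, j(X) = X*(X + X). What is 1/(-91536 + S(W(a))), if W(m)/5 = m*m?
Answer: -1/98756 ≈ -1.0126e-5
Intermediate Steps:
j(X) = 2*X**2 (j(X) = X*(2*X) = 2*X**2)
W(m) = 5*m**2 (W(m) = 5*(m*m) = 5*m**2)
S(P) = -2*P**2/9 - P/9 (S(P) = -(P + 2*P**2)/9 = -2*P**2/9 - P/9)
1/(-91536 + S(W(a))) = 1/(-91536 + (5*6**2)*(-1 - 10*6**2)/9) = 1/(-91536 + (5*36)*(-1 - 10*36)/9) = 1/(-91536 + (1/9)*180*(-1 - 2*180)) = 1/(-91536 + (1/9)*180*(-1 - 360)) = 1/(-91536 + (1/9)*180*(-361)) = 1/(-91536 - 7220) = 1/(-98756) = -1/98756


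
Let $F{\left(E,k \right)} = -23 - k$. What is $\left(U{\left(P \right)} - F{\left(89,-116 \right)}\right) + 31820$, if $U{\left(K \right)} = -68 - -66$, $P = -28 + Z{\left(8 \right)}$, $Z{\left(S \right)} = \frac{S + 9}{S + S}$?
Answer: $31725$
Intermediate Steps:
$Z{\left(S \right)} = \frac{9 + S}{2 S}$
$P = - \frac{431}{16}$ ($P = -28 + \frac{9 + 8}{2 \cdot 8} = -28 + \frac{1}{2} \cdot \frac{1}{8} \cdot 17 = -28 + \frac{17}{16} = - \frac{431}{16} \approx -26.938$)
$U{\left(K \right)} = -2$ ($U{\left(K \right)} = -68 + 66 = -2$)
$\left(U{\left(P \right)} - F{\left(89,-116 \right)}\right) + 31820 = \left(-2 - \left(-23 - -116\right)\right) + 31820 = \left(-2 - \left(-23 + 116\right)\right) + 31820 = \left(-2 - 93\right) + 31820 = -95 + 31820 = 31725$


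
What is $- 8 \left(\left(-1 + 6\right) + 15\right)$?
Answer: $-160$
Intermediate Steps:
$- 8 \left(\left(-1 + 6\right) + 15\right) = - 8 \left(5 + 15\right) = \left(-8\right) 20 = -160$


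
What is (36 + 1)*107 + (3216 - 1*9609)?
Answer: -2434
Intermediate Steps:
(36 + 1)*107 + (3216 - 1*9609) = 37*107 + (3216 - 9609) = 3959 - 6393 = -2434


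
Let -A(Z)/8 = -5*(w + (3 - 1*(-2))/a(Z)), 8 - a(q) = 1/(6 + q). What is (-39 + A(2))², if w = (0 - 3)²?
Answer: 476243329/3969 ≈ 1.1999e+5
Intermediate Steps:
a(q) = 8 - 1/(6 + q)
w = 9 (w = (-3)² = 9)
A(Z) = 360 + 200*(6 + Z)/(47 + 8*Z) (A(Z) = -(-40)*(9 + (3 - 1*(-2))/(((47 + 8*Z)/(6 + Z)))) = -(-40)*(9 + (3 + 2)*((6 + Z)/(47 + 8*Z))) = -(-40)*(9 + 5*((6 + Z)/(47 + 8*Z))) = -(-40)*(9 + 5*(6 + Z)/(47 + 8*Z)) = -8*(-45 - 25*(6 + Z)/(47 + 8*Z)) = 360 + 200*(6 + Z)/(47 + 8*Z))
(-39 + A(2))² = (-39 + 40*(453 + 77*2)/(47 + 8*2))² = (-39 + 40*(453 + 154)/(47 + 16))² = (-39 + 40*607/63)² = (-39 + 40*(1/63)*607)² = (-39 + 24280/63)² = (21823/63)² = 476243329/3969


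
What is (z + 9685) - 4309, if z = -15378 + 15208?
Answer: 5206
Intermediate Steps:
z = -170
(z + 9685) - 4309 = (-170 + 9685) - 4309 = 9515 - 4309 = 5206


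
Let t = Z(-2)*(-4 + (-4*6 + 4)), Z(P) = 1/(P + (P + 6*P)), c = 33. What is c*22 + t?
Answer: 1455/2 ≈ 727.50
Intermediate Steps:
Z(P) = 1/(8*P) (Z(P) = 1/(P + 7*P) = 1/(8*P))
t = 3/2 (t = ((1/8)/(-2))*(-4 + (-4*6 + 4)) = ((1/8)*(-1/2))*(-4 + (-24 + 4)) = -(-4 - 20)/16 = -1/16*(-24) = 3/2 ≈ 1.5000)
c*22 + t = 33*22 + 3/2 = 726 + 3/2 = 1455/2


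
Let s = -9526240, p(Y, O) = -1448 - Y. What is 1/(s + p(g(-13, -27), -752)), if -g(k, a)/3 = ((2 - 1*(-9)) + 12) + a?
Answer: -1/9527700 ≈ -1.0496e-7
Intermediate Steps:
g(k, a) = -69 - 3*a (g(k, a) = -3*(((2 - 1*(-9)) + 12) + a) = -3*(((2 + 9) + 12) + a) = -3*((11 + 12) + a) = -3*(23 + a) = -69 - 3*a)
1/(s + p(g(-13, -27), -752)) = 1/(-9526240 + (-1448 - (-69 - 3*(-27)))) = 1/(-9526240 + (-1448 - (-69 + 81))) = 1/(-9526240 + (-1448 - 1*12)) = 1/(-9526240 + (-1448 - 12)) = 1/(-9526240 - 1460) = 1/(-9527700) = -1/9527700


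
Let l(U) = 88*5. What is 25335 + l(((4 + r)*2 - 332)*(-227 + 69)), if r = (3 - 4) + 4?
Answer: 25775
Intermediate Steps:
r = 3 (r = -1 + 4 = 3)
l(U) = 440
25335 + l(((4 + r)*2 - 332)*(-227 + 69)) = 25335 + 440 = 25775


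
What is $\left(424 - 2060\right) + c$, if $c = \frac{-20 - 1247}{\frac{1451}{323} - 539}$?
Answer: $- \frac{282039615}{172646} \approx -1633.6$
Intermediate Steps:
$c = \frac{409241}{172646}$ ($c = - \frac{1267}{1451 \cdot \frac{1}{323} - 539} = - \frac{1267}{\frac{1451}{323} - 539} = - \frac{1267}{- \frac{172646}{323}} = \left(-1267\right) \left(- \frac{323}{172646}\right) = \frac{409241}{172646} \approx 2.3704$)
$\left(424 - 2060\right) + c = \left(424 - 2060\right) + \frac{409241}{172646} = -1636 + \frac{409241}{172646} = - \frac{282039615}{172646}$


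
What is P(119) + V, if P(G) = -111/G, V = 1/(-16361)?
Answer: -1816190/1946959 ≈ -0.93283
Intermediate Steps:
V = -1/16361 ≈ -6.1121e-5
P(119) + V = -111/119 - 1/16361 = -1816190/1946959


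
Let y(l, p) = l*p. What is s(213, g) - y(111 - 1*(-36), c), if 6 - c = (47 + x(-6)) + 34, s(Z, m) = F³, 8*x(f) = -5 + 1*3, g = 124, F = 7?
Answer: 45325/4 ≈ 11331.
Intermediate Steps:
x(f) = -¼ (x(f) = (-5 + 1*3)/8 = (-5 + 3)/8 = (⅛)*(-2) = -¼)
s(Z, m) = 343 (s(Z, m) = 7³ = 343)
c = -299/4 (c = 6 - ((47 - ¼) + 34) = 6 - (187/4 + 34) = 6 - 1*323/4 = 6 - 323/4 = -299/4 ≈ -74.750)
s(213, g) - y(111 - 1*(-36), c) = 343 - (111 - 1*(-36))*(-299)/4 = 343 - (111 + 36)*(-299)/4 = 343 - 147*(-299)/4 = 343 - 1*(-43953/4) = 343 + 43953/4 = 45325/4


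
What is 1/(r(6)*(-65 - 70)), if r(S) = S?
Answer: -1/810 ≈ -0.0012346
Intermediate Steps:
1/(r(6)*(-65 - 70)) = 1/(6*(-65 - 70)) = 1/(6*(-135)) = 1/(-810) = -1/810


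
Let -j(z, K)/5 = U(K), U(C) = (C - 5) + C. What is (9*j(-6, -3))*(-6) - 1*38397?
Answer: -41367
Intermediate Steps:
U(C) = -5 + 2*C (U(C) = (-5 + C) + C = -5 + 2*C)
j(z, K) = 25 - 10*K (j(z, K) = -5*(-5 + 2*K) = 25 - 10*K)
(9*j(-6, -3))*(-6) - 1*38397 = (9*(25 - 10*(-3)))*(-6) - 1*38397 = (9*(25 + 30))*(-6) - 38397 = (9*55)*(-6) - 38397 = 495*(-6) - 38397 = -2970 - 38397 = -41367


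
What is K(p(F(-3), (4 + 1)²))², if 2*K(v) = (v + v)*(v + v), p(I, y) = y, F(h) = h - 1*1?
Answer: 1562500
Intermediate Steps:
F(h) = -1 + h (F(h) = h - 1 = -1 + h)
K(v) = 2*v² (K(v) = ((v + v)*(v + v))/2 = ((2*v)*(2*v))/2 = (4*v²)/2 = 2*v²)
K(p(F(-3), (4 + 1)²))² = (2*((4 + 1)²)²)² = (2*(5²)²)² = (2*25²)² = (2*625)² = 1250² = 1562500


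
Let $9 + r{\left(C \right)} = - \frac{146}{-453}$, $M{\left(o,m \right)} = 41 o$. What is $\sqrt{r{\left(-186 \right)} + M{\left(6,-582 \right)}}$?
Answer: $\frac{\sqrt{48700671}}{453} \approx 15.405$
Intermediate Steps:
$r{\left(C \right)} = - \frac{3931}{453}$ ($r{\left(C \right)} = -9 - \frac{146}{-453} = -9 - - \frac{146}{453} = -9 + \frac{146}{453} = - \frac{3931}{453}$)
$\sqrt{r{\left(-186 \right)} + M{\left(6,-582 \right)}} = \sqrt{- \frac{3931}{453} + 41 \cdot 6} = \sqrt{- \frac{3931}{453} + 246} = \sqrt{\frac{107507}{453}} = \frac{\sqrt{48700671}}{453}$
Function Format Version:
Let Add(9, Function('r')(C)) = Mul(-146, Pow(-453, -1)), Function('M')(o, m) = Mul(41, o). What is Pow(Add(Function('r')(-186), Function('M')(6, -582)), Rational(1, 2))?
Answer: Mul(Rational(1, 453), Pow(48700671, Rational(1, 2))) ≈ 15.405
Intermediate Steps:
Function('r')(C) = Rational(-3931, 453) (Function('r')(C) = Add(-9, Mul(-146, Pow(-453, -1))) = Add(-9, Mul(-146, Rational(-1, 453))) = Add(-9, Rational(146, 453)) = Rational(-3931, 453))
Pow(Add(Function('r')(-186), Function('M')(6, -582)), Rational(1, 2)) = Pow(Add(Rational(-3931, 453), Mul(41, 6)), Rational(1, 2)) = Pow(Add(Rational(-3931, 453), 246), Rational(1, 2)) = Pow(Rational(107507, 453), Rational(1, 2)) = Mul(Rational(1, 453), Pow(48700671, Rational(1, 2)))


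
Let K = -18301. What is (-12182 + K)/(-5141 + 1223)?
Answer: 10161/1306 ≈ 7.7802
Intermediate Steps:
(-12182 + K)/(-5141 + 1223) = (-12182 - 18301)/(-5141 + 1223) = -30483/(-3918) = -30483*(-1/3918) = 10161/1306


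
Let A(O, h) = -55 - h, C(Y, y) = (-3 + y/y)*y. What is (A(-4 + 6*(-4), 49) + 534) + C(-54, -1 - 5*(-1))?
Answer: 422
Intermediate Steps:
C(Y, y) = -2*y (C(Y, y) = (-3 + 1)*y = -2*y)
(A(-4 + 6*(-4), 49) + 534) + C(-54, -1 - 5*(-1)) = ((-55 - 1*49) + 534) - 2*(-1 - 5*(-1)) = ((-55 - 49) + 534) - 2*(-1 + 5) = (-104 + 534) - 2*4 = 430 - 8 = 422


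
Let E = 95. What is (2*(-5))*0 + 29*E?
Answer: 2755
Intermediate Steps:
(2*(-5))*0 + 29*E = (2*(-5))*0 + 29*95 = -10*0 + 2755 = 0 + 2755 = 2755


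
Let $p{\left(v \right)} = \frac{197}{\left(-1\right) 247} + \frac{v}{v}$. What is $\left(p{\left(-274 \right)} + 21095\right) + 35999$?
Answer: $\frac{14102268}{247} \approx 57094.0$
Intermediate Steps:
$p{\left(v \right)} = \frac{50}{247}$ ($p{\left(v \right)} = \frac{197}{-247} + 1 = 197 \left(- \frac{1}{247}\right) + 1 = - \frac{197}{247} + 1 = \frac{50}{247}$)
$\left(p{\left(-274 \right)} + 21095\right) + 35999 = \left(\frac{50}{247} + 21095\right) + 35999 = \frac{5210515}{247} + 35999 = \frac{14102268}{247}$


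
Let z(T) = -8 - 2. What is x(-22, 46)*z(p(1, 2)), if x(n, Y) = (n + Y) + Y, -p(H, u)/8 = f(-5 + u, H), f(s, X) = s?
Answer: -700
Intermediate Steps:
p(H, u) = 40 - 8*u (p(H, u) = -8*(-5 + u) = 40 - 8*u)
z(T) = -10
x(n, Y) = n + 2*Y (x(n, Y) = (Y + n) + Y = n + 2*Y)
x(-22, 46)*z(p(1, 2)) = (-22 + 2*46)*(-10) = (-22 + 92)*(-10) = 70*(-10) = -700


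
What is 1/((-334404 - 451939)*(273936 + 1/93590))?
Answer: -93590/20160002530318663 ≈ -4.6424e-12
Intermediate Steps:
1/((-334404 - 451939)*(273936 + 1/93590)) = 1/(-786343*(273936 + 1/93590)) = 1/(-786343*25637670241/93590) = 1/(-20160002530318663/93590) = -93590/20160002530318663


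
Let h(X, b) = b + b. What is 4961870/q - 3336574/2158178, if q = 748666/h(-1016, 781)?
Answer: 4181083286874259/403938622637 ≈ 10351.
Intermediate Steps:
h(X, b) = 2*b
q = 374333/781 (q = 748666/((2*781)) = 748666/1562 = 748666*(1/1562) = 374333/781 ≈ 479.30)
4961870/q - 3336574/2158178 = 4961870/(374333/781) - 3336574/2158178 = 4961870*(781/374333) - 3336574*1/2158178 = 3875220470/374333 - 1668287/1079089 = 4181083286874259/403938622637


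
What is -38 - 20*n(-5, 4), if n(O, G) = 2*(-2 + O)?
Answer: 242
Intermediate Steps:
n(O, G) = -4 + 2*O
-38 - 20*n(-5, 4) = -38 - 20*(-4 + 2*(-5)) = -38 - 20*(-4 - 10) = -38 - 20*(-14) = -38 + 280 = 242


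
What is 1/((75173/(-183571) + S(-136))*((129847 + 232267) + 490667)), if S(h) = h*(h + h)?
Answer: 183571/5790880382193279 ≈ 3.1700e-11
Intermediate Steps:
S(h) = 2*h² (S(h) = h*(2*h) = 2*h²)
1/((75173/(-183571) + S(-136))*((129847 + 232267) + 490667)) = 1/((75173/(-183571) + 2*(-136)²)*((129847 + 232267) + 490667)) = 1/((75173*(-1/183571) + 2*18496)*(362114 + 490667)) = 1/((-75173/183571 + 36992)*852781) = 1/((6790583259/183571)*852781) = 1/(5790880382193279/183571) = 183571/5790880382193279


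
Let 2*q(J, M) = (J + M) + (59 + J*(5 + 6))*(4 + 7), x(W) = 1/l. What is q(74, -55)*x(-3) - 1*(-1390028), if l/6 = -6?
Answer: 50036197/36 ≈ 1.3899e+6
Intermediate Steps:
l = -36 (l = 6*(-6) = -36)
x(W) = -1/36 (x(W) = 1/(-36) = -1/36)
q(J, M) = 649/2 + M/2 + 61*J (q(J, M) = ((J + M) + (59 + J*(5 + 6))*(4 + 7))/2 = ((J + M) + (59 + J*11)*11)/2 = ((J + M) + (59 + 11*J)*11)/2 = ((J + M) + (649 + 121*J))/2 = (649 + M + 122*J)/2 = 649/2 + M/2 + 61*J)
q(74, -55)*x(-3) - 1*(-1390028) = (649/2 + (1/2)*(-55) + 61*74)*(-1/36) - 1*(-1390028) = (649/2 - 55/2 + 4514)*(-1/36) + 1390028 = 4811*(-1/36) + 1390028 = -4811/36 + 1390028 = 50036197/36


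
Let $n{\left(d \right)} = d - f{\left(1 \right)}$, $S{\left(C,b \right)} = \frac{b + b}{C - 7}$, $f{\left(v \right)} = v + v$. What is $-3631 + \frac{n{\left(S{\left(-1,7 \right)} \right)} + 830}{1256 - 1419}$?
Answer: $- \frac{2370717}{652} \approx -3636.1$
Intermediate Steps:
$f{\left(v \right)} = 2 v$
$S{\left(C,b \right)} = \frac{2 b}{-7 + C}$
$n{\left(d \right)} = -2 + d$ ($n{\left(d \right)} = d - 2 \cdot 1 = d - 2 = -2 + d$)
$-3631 + \frac{n{\left(S{\left(-1,7 \right)} \right)} + 830}{1256 - 1419} = -3631 + \frac{\left(-2 + 2 \cdot 7 \frac{1}{-7 - 1}\right) + 830}{1256 - 1419} = -3631 + \frac{\left(-2 + 2 \cdot 7 \frac{1}{-8}\right) + 830}{-163} = -3631 + \left(\left(-2 + 2 \cdot 7 \left(- \frac{1}{8}\right)\right) + 830\right) \left(- \frac{1}{163}\right) = -3631 + \left(\left(-2 - \frac{7}{4}\right) + 830\right) \left(- \frac{1}{163}\right) = -3631 + \left(- \frac{15}{4} + 830\right) \left(- \frac{1}{163}\right) = -3631 + \frac{3305}{4} \left(- \frac{1}{163}\right) = -3631 - \frac{3305}{652} = - \frac{2370717}{652}$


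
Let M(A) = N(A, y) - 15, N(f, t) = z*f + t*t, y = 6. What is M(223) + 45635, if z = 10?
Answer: 47886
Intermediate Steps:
N(f, t) = t² + 10*f (N(f, t) = 10*f + t*t = 10*f + t² = t² + 10*f)
M(A) = 21 + 10*A (M(A) = (6² + 10*A) - 15 = (36 + 10*A) - 15 = 21 + 10*A)
M(223) + 45635 = (21 + 10*223) + 45635 = (21 + 2230) + 45635 = 2251 + 45635 = 47886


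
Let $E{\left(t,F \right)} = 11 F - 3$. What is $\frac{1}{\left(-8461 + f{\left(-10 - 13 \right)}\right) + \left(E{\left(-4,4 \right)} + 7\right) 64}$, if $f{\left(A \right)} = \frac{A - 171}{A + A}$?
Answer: $- \frac{23}{123850} \approx -0.00018571$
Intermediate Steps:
$E{\left(t,F \right)} = -3 + 11 F$
$f{\left(A \right)} = \frac{-171 + A}{2 A}$
$\frac{1}{\left(-8461 + f{\left(-10 - 13 \right)}\right) + \left(E{\left(-4,4 \right)} + 7\right) 64} = \frac{1}{\left(-8461 + \frac{-171 - 23}{2 \left(-10 - 13\right)}\right) + \left(\left(-3 + 11 \cdot 4\right) + 7\right) 64} = \frac{1}{\left(-8461 + \frac{-171 - 23}{2 \left(-10 - 13\right)}\right) + \left(\left(-3 + 44\right) + 7\right) 64} = \frac{1}{\left(-8461 + \frac{-171 - 23}{2 \left(-23\right)}\right) + \left(41 + 7\right) 64} = \frac{1}{\left(-8461 + \frac{1}{2} \left(- \frac{1}{23}\right) \left(-194\right)\right) + 48 \cdot 64} = \frac{1}{\left(-8461 + \frac{97}{23}\right) + 3072} = \frac{1}{- \frac{194506}{23} + 3072} = \frac{1}{- \frac{123850}{23}} = - \frac{23}{123850}$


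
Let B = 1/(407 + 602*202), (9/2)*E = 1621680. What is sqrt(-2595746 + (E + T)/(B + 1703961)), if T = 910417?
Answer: I*sqrt(252442144558979155711630132845)/311852978358 ≈ 1611.1*I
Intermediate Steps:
E = 1081120/3 (E = (2/9)*1621680 = 1081120/3 ≈ 3.6037e+5)
B = 1/122011 (B = 1/(407 + 121604) = 1/122011 ≈ 8.1960e-6)
sqrt(-2595746 + (E + T)/(B + 1703961)) = sqrt(-2595746 + (1081120/3 + 910417)/(1/122011 + 1703961)) = sqrt(-2595746 + 3812371/(3*(207901985572/122011))) = sqrt(-2595746 + (3812371/3)*(122011/207901985572)) = sqrt(-2595746 + 465151198081/623705956716) = sqrt(-1618981777170532055/623705956716) = I*sqrt(252442144558979155711630132845)/311852978358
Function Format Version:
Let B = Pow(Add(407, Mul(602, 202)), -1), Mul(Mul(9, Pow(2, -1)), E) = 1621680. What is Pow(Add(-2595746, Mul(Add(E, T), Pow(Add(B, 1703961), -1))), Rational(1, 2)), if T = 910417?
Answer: Mul(Rational(1, 311852978358), I, Pow(252442144558979155711630132845, Rational(1, 2))) ≈ Mul(1611.1, I)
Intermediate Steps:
E = Rational(1081120, 3) (E = Mul(Rational(2, 9), 1621680) = Rational(1081120, 3) ≈ 3.6037e+5)
B = Rational(1, 122011) (B = Pow(Add(407, 121604), -1) = Pow(122011, -1) = Rational(1, 122011) ≈ 8.1960e-6)
Pow(Add(-2595746, Mul(Add(E, T), Pow(Add(B, 1703961), -1))), Rational(1, 2)) = Pow(Add(-2595746, Mul(Add(Rational(1081120, 3), 910417), Pow(Add(Rational(1, 122011), 1703961), -1))), Rational(1, 2)) = Pow(Add(-2595746, Mul(Rational(3812371, 3), Pow(Rational(207901985572, 122011), -1))), Rational(1, 2)) = Pow(Add(-2595746, Mul(Rational(3812371, 3), Rational(122011, 207901985572))), Rational(1, 2)) = Pow(Add(-2595746, Rational(465151198081, 623705956716)), Rational(1, 2)) = Pow(Rational(-1618981777170532055, 623705956716), Rational(1, 2)) = Mul(Rational(1, 311852978358), I, Pow(252442144558979155711630132845, Rational(1, 2)))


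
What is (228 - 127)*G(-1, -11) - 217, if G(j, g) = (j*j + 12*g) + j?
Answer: -13549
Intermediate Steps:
G(j, g) = j + j² + 12*g (G(j, g) = (j² + 12*g) + j = j + j² + 12*g)
(228 - 127)*G(-1, -11) - 217 = (228 - 127)*(-1 + (-1)² + 12*(-11)) - 217 = 101*(-1 + 1 - 132) - 217 = 101*(-132) - 217 = -13332 - 217 = -13549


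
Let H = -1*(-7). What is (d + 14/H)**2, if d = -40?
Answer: 1444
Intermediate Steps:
H = 7
(d + 14/H)**2 = (-40 + 14/7)**2 = (-40 + 14*(1/7))**2 = (-40 + 2)**2 = (-38)**2 = 1444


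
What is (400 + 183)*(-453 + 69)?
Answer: -223872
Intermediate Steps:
(400 + 183)*(-453 + 69) = 583*(-384) = -223872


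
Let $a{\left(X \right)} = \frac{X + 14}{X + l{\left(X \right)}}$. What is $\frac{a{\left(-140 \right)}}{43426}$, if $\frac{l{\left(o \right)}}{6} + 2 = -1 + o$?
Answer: $\frac{63}{21669574} \approx 2.9073 \cdot 10^{-6}$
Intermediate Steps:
$l{\left(o \right)} = -18 + 6 o$ ($l{\left(o \right)} = -12 + 6 \left(-1 + o\right) = -12 + \left(-6 + 6 o\right) = -18 + 6 o$)
$a{\left(X \right)} = \frac{14 + X}{-18 + 7 X}$ ($a{\left(X \right)} = \frac{X + 14}{X + \left(-18 + 6 X\right)} = \frac{14 + X}{-18 + 7 X}$)
$\frac{a{\left(-140 \right)}}{43426} = \frac{\frac{1}{-18 + 7 \left(-140\right)} \left(14 - 140\right)}{43426} = \frac{1}{-18 - 980} \left(-126\right) \frac{1}{43426} = \frac{1}{-998} \left(-126\right) \frac{1}{43426} = \left(- \frac{1}{998}\right) \left(-126\right) \frac{1}{43426} = \frac{63}{499} \cdot \frac{1}{43426} = \frac{63}{21669574}$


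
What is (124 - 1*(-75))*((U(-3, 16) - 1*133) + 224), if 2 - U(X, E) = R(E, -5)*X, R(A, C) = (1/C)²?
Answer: 463272/25 ≈ 18531.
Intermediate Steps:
R(A, C) = C⁻²
U(X, E) = 2 - X/25 (U(X, E) = 2 - X/(-5)² = 2 - X/25)
(124 - 1*(-75))*((U(-3, 16) - 1*133) + 224) = (124 - 1*(-75))*(((2 - 1/25*(-3)) - 1*133) + 224) = (124 + 75)*(((2 + 3/25) - 133) + 224) = 199*((53/25 - 133) + 224) = 199*(-3272/25 + 224) = 199*(2328/25) = 463272/25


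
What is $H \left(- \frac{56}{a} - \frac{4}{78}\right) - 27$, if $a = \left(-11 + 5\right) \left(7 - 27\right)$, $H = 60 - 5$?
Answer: $- \frac{2164}{39} \approx -55.487$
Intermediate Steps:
$H = 55$
$a = 120$ ($a = \left(-6\right) \left(-20\right) = 120$)
$H \left(- \frac{56}{a} - \frac{4}{78}\right) - 27 = 55 \left(- \frac{56}{120} - \frac{4}{78}\right) - 27 = 55 \left(\left(-56\right) \frac{1}{120} - \frac{2}{39}\right) - 27 = 55 \left(- \frac{7}{15} - \frac{2}{39}\right) - 27 = 55 \left(- \frac{101}{195}\right) - 27 = - \frac{1111}{39} - 27 = - \frac{2164}{39}$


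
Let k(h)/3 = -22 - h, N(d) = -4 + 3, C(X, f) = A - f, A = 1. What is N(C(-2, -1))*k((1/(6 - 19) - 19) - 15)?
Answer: -471/13 ≈ -36.231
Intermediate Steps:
C(X, f) = 1 - f
N(d) = -1
k(h) = -66 - 3*h (k(h) = 3*(-22 - h) = -66 - 3*h)
N(C(-2, -1))*k((1/(6 - 19) - 19) - 15) = -(-66 - 3*((1/(6 - 19) - 19) - 15)) = -(-66 - 3*((1/(-13) - 19) - 15)) = -(-66 - 3*((-1/13 - 19) - 15)) = -(-66 - 3*(-248/13 - 15)) = -(-66 - 3*(-443/13)) = -(-66 + 1329/13) = -1*471/13 = -471/13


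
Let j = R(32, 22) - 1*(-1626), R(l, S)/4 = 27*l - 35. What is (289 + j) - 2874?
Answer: 2357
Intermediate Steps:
R(l, S) = -140 + 108*l (R(l, S) = 4*(27*l - 35) = 4*(-35 + 27*l) = -140 + 108*l)
j = 4942 (j = (-140 + 108*32) - 1*(-1626) = (-140 + 3456) + 1626 = 3316 + 1626 = 4942)
(289 + j) - 2874 = (289 + 4942) - 2874 = 5231 - 2874 = 2357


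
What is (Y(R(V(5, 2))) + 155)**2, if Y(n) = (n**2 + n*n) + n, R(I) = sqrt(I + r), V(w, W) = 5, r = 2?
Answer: 28568 + 338*sqrt(7) ≈ 29462.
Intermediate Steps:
R(I) = sqrt(2 + I) (R(I) = sqrt(I + 2) = sqrt(2 + I))
Y(n) = n + 2*n**2 (Y(n) = (n**2 + n**2) + n = 2*n**2 + n = n + 2*n**2)
(Y(R(V(5, 2))) + 155)**2 = (sqrt(2 + 5)*(1 + 2*sqrt(2 + 5)) + 155)**2 = (sqrt(7)*(1 + 2*sqrt(7)) + 155)**2 = (155 + sqrt(7)*(1 + 2*sqrt(7)))**2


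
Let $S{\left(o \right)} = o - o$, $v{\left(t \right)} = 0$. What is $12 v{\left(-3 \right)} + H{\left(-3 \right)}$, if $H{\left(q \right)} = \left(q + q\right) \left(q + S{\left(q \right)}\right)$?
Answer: $18$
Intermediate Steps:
$S{\left(o \right)} = 0$
$H{\left(q \right)} = 2 q^{2}$ ($H{\left(q \right)} = \left(q + q\right) \left(q + 0\right) = 2 q q = 2 q^{2}$)
$12 v{\left(-3 \right)} + H{\left(-3 \right)} = 12 \cdot 0 + 2 \left(-3\right)^{2} = 0 + 2 \cdot 9 = 0 + 18 = 18$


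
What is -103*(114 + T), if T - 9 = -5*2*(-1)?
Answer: -13699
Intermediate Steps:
T = 19 (T = 9 - 5*2*(-1) = 9 - 10*(-1) = 9 + 10 = 19)
-103*(114 + T) = -103*(114 + 19) = -103*133 = -13699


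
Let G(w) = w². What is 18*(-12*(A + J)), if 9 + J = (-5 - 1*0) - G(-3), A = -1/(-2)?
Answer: 4860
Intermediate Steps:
A = ½ (A = -1*(-½) = ½ ≈ 0.50000)
J = -23 (J = -9 + ((-5 - 1*0) - 1*(-3)²) = -9 + ((-5 + 0) - 1*9) = -9 + (-5 - 9) = -9 - 14 = -23)
18*(-12*(A + J)) = 18*(-12*(½ - 23)) = 18*(-12*(-45/2)) = 18*270 = 4860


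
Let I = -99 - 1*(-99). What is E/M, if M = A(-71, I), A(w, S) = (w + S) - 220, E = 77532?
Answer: -25844/97 ≈ -266.43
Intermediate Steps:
I = 0 (I = -99 + 99 = 0)
A(w, S) = -220 + S + w (A(w, S) = (S + w) - 220 = -220 + S + w)
M = -291 (M = -220 + 0 - 71 = -291)
E/M = 77532/(-291) = 77532*(-1/291) = -25844/97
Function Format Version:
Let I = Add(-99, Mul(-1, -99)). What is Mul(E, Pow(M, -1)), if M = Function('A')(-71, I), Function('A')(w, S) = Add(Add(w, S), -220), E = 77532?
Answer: Rational(-25844, 97) ≈ -266.43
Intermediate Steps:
I = 0 (I = Add(-99, 99) = 0)
Function('A')(w, S) = Add(-220, S, w) (Function('A')(w, S) = Add(Add(S, w), -220) = Add(-220, S, w))
M = -291 (M = Add(-220, 0, -71) = -291)
Mul(E, Pow(M, -1)) = Mul(77532, Pow(-291, -1)) = Mul(77532, Rational(-1, 291)) = Rational(-25844, 97)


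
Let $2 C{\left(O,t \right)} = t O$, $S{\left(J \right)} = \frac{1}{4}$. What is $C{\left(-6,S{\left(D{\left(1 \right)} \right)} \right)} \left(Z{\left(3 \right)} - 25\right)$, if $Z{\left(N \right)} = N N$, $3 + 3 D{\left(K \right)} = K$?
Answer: $12$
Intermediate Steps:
$D{\left(K \right)} = -1 + \frac{K}{3}$
$Z{\left(N \right)} = N^{2}$
$S{\left(J \right)} = \frac{1}{4}$
$C{\left(O,t \right)} = \frac{O t}{2}$ ($C{\left(O,t \right)} = \frac{t O}{2} = \frac{O t}{2}$)
$C{\left(-6,S{\left(D{\left(1 \right)} \right)} \right)} \left(Z{\left(3 \right)} - 25\right) = \frac{1}{2} \left(-6\right) \frac{1}{4} \left(3^{2} - 25\right) = - \frac{3 \left(9 - 25\right)}{4} = \left(- \frac{3}{4}\right) \left(-16\right) = 12$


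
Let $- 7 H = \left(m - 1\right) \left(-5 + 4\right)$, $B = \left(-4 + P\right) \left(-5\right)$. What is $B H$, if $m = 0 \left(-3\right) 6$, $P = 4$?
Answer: $0$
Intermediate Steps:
$m = 0$ ($m = 0 \cdot 6 = 0$)
$B = 0$ ($B = \left(-4 + 4\right) \left(-5\right) = 0 \left(-5\right) = 0$)
$H = - \frac{1}{7}$ ($H = - \frac{\left(0 - 1\right) \left(-5 + 4\right)}{7} = - \frac{\left(-1\right) \left(-1\right)}{7} = \left(- \frac{1}{7}\right) 1 = - \frac{1}{7} \approx -0.14286$)
$B H = 0 \left(- \frac{1}{7}\right) = 0$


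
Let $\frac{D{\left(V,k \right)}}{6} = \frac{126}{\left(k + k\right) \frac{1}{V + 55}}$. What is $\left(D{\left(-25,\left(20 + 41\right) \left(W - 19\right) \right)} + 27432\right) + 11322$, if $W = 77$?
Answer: $\frac{68561496}{1769} \approx 38757.0$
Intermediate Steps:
$D{\left(V,k \right)} = \frac{378 \left(55 + V\right)}{k}$ ($D{\left(V,k \right)} = 6 \frac{126}{\left(k + k\right) \frac{1}{V + 55}} = 6 \frac{126}{2 k \frac{1}{55 + V}} = 6 \cdot 126 \frac{55 + V}{2 k} = 6 \frac{63 \left(55 + V\right)}{k} = \frac{378 \left(55 + V\right)}{k}$)
$\left(D{\left(-25,\left(20 + 41\right) \left(W - 19\right) \right)} + 27432\right) + 11322 = \left(\frac{378 \left(55 - 25\right)}{\left(20 + 41\right) \left(77 - 19\right)} + 27432\right) + 11322 = \left(378 \frac{1}{61 \cdot 58} \cdot 30 + 27432\right) + 11322 = \left(378 \cdot \frac{1}{3538} \cdot 30 + 27432\right) + 11322 = \left(\frac{5670}{1769} + 27432\right) + 11322 = \frac{48532878}{1769} + 11322 = \frac{68561496}{1769}$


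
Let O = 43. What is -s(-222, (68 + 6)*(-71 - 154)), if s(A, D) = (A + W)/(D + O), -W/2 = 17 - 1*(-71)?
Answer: -398/16607 ≈ -0.023966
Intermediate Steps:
W = -176 (W = -2*(17 - 1*(-71)) = -2*(17 + 71) = -2*88 = -176)
s(A, D) = (-176 + A)/(43 + D) (s(A, D) = (A - 176)/(D + 43) = (-176 + A)/(43 + D))
-s(-222, (68 + 6)*(-71 - 154)) = -(-176 - 222)/(43 + (68 + 6)*(-71 - 154)) = -(-398)/(43 + 74*(-225)) = -(-398)/(43 - 16650) = -(-398)/(-16607) = -(-1)*(-398)/16607 = -1*398/16607 = -398/16607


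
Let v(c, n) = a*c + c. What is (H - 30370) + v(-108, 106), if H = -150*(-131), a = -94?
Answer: -676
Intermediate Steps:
v(c, n) = -93*c (v(c, n) = -94*c + c = -93*c)
H = 19650
(H - 30370) + v(-108, 106) = (19650 - 30370) - 93*(-108) = -10720 + 10044 = -676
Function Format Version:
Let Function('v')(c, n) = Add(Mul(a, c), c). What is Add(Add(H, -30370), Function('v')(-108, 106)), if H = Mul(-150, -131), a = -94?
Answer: -676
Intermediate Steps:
Function('v')(c, n) = Mul(-93, c) (Function('v')(c, n) = Add(Mul(-94, c), c) = Mul(-93, c))
H = 19650
Add(Add(H, -30370), Function('v')(-108, 106)) = Add(Add(19650, -30370), Mul(-93, -108)) = Add(-10720, 10044) = -676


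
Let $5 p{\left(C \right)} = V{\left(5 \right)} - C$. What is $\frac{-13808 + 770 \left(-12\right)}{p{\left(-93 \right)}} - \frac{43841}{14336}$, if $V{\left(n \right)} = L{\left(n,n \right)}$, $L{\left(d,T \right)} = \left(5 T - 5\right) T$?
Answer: $- \frac{237220279}{395264} \approx -600.16$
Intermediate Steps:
$L{\left(d,T \right)} = T \left(-5 + 5 T\right)$ ($L{\left(d,T \right)} = \left(-5 + 5 T\right) T = T \left(-5 + 5 T\right)$)
$V{\left(n \right)} = 5 n \left(-1 + n\right)$
$p{\left(C \right)} = 20 - \frac{C}{5}$ ($p{\left(C \right)} = \frac{5 \cdot 5 \left(-1 + 5\right) - C}{5} = \frac{5 \cdot 5 \cdot 4 - C}{5} = \frac{100 - C}{5} = 20 - \frac{C}{5}$)
$\frac{-13808 + 770 \left(-12\right)}{p{\left(-93 \right)}} - \frac{43841}{14336} = \frac{-13808 + 770 \left(-12\right)}{20 - - \frac{93}{5}} - \frac{43841}{14336} = \frac{-13808 - 9240}{20 + \frac{93}{5}} - \frac{6263}{2048} = - \frac{23048}{\frac{193}{5}} - \frac{6263}{2048} = \left(-23048\right) \frac{5}{193} - \frac{6263}{2048} = - \frac{115240}{193} - \frac{6263}{2048} = - \frac{237220279}{395264}$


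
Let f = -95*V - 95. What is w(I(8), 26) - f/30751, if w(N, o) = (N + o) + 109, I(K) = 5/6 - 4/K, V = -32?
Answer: 12476071/92253 ≈ 135.24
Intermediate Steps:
I(K) = ⅚ - 4/K (I(K) = 5*(⅙) - 4/K = ⅚ - 4/K)
w(N, o) = 109 + N + o
f = 2945 (f = -95*(-32) - 95 = 3040 - 95 = 2945)
w(I(8), 26) - f/30751 = (109 + (⅚ - 4/8) + 26) - 2945/30751 = (109 + (⅚ - 4*⅛) + 26) - 2945/30751 = (109 + (⅚ - ½) + 26) - 1*2945/30751 = (109 + ⅓ + 26) - 2945/30751 = 406/3 - 2945/30751 = 12476071/92253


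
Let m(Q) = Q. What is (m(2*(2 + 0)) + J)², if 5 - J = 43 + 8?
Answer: 1764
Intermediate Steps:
J = -46 (J = 5 - (43 + 8) = 5 - 1*51 = 5 - 51 = -46)
(m(2*(2 + 0)) + J)² = (2*(2 + 0) - 46)² = (2*2 - 46)² = (4 - 46)² = (-42)² = 1764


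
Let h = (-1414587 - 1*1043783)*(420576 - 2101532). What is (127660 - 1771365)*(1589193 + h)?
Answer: -6792468552710652665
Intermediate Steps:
h = 4132411801720 (h = (-1414587 - 1043783)*(-1680956) = -2458370*(-1680956) = 4132411801720)
(127660 - 1771365)*(1589193 + h) = (127660 - 1771365)*(1589193 + 4132411801720) = -1643705*4132413390913 = -6792468552710652665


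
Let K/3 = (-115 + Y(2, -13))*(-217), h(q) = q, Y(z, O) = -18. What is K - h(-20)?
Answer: 86603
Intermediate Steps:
K = 86583 (K = 3*((-115 - 18)*(-217)) = 3*(-133*(-217)) = 3*28861 = 86583)
K - h(-20) = 86583 - 1*(-20) = 86583 + 20 = 86603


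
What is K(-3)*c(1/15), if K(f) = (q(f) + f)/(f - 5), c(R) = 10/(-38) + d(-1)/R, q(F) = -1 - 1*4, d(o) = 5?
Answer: 1420/19 ≈ 74.737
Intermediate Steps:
q(F) = -5 (q(F) = -1 - 4 = -5)
c(R) = -5/19 + 5/R (c(R) = 10/(-38) + 5/R = 10*(-1/38) + 5/R = -5/19 + 5/R)
K(f) = 1 (K(f) = (-5 + f)/(f - 5) = (-5 + f)/(-5 + f) = 1)
K(-3)*c(1/15) = 1*(-5/19 + 5/(1/15)) = 1*(-5/19 + 5*15) = 1*(-5/19 + 75) = 1*(1420/19) = 1420/19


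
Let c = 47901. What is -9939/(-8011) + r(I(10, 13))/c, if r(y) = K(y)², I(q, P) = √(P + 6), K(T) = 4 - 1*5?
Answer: 476096050/383734911 ≈ 1.2407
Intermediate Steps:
K(T) = -1 (K(T) = 4 - 5 = -1)
I(q, P) = √(6 + P)
r(y) = 1 (r(y) = (-1)² = 1)
-9939/(-8011) + r(I(10, 13))/c = -9939/(-8011) + 1/47901 = -9939*(-1/8011) + 1*(1/47901) = 9939/8011 + 1/47901 = 476096050/383734911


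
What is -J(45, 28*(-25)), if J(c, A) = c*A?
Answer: 31500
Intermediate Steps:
J(c, A) = A*c
-J(45, 28*(-25)) = -28*(-25)*45 = -(-700)*45 = -1*(-31500) = 31500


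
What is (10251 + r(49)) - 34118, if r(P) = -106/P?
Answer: -1169589/49 ≈ -23869.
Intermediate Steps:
(10251 + r(49)) - 34118 = (10251 - 106/49) - 34118 = 502193/49 - 34118 = -1169589/49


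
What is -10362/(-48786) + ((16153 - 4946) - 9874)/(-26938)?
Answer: 35683303/219032878 ≈ 0.16291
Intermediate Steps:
-10362/(-48786) + ((16153 - 4946) - 9874)/(-26938) = -10362*(-1/48786) + (11207 - 9874)*(-1/26938) = 1727/8131 + 1333*(-1/26938) = 1727/8131 - 1333/26938 = 35683303/219032878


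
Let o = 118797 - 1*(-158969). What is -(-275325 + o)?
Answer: -2441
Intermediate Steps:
o = 277766 (o = 118797 + 158969 = 277766)
-(-275325 + o) = -(-275325 + 277766) = -1*2441 = -2441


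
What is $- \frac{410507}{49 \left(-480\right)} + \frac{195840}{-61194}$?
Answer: $\frac{488438299}{34268640} \approx 14.253$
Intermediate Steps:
$- \frac{410507}{49 \left(-480\right)} + \frac{195840}{-61194} = - \frac{410507}{-23520} + 195840 \left(- \frac{1}{61194}\right) = \left(-410507\right) \left(- \frac{1}{23520}\right) - \frac{32640}{10199} = \frac{410507}{23520} - \frac{32640}{10199} = \frac{488438299}{34268640}$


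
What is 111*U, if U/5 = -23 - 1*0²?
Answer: -12765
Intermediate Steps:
U = -115 (U = 5*(-23 - 1*0²) = 5*(-23 - 1*0) = 5*(-23 + 0) = 5*(-23) = -115)
111*U = 111*(-115) = -12765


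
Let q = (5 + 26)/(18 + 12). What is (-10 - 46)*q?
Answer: -868/15 ≈ -57.867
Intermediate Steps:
q = 31/30 ≈ 1.0333
(-10 - 46)*q = (-10 - 46)*(31/30) = -56*31/30 = -868/15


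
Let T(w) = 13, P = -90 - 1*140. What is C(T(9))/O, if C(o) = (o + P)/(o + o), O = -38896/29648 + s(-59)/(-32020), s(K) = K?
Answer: 378684530/59441577 ≈ 6.3707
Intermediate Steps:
P = -230 (P = -90 - 140 = -230)
O = -4572429/3490180 (O = -38896/29648 - 59/(-32020) = -38896*1/29648 - 59*(-1/32020) = -143/109 + 59/32020 = -4572429/3490180 ≈ -1.3101)
C(o) = (-230 + o)/(2*o) (C(o) = (o - 230)/(o + o) = (-230 + o)/((2*o)) = (-230 + o)*(1/(2*o)) = (-230 + o)/(2*o))
C(T(9))/O = ((½)*(-230 + 13)/13)/(-4572429/3490180) = ((½)*(1/13)*(-217))*(-3490180/4572429) = -217/26*(-3490180/4572429) = 378684530/59441577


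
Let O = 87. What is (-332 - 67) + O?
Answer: -312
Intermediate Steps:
(-332 - 67) + O = (-332 - 67) + 87 = -399 + 87 = -312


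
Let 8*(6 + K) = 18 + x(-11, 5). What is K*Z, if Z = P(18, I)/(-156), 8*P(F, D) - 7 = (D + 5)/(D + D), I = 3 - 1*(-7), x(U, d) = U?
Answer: 1271/39936 ≈ 0.031826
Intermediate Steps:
I = 10 (I = 3 + 7 = 10)
P(F, D) = 7/8 + (5 + D)/(16*D) (P(F, D) = 7/8 + ((D + 5)/(D + D))/8 = 7/8 + ((5 + D)/((2*D)))/8 = 7/8 + ((5 + D)*(1/(2*D)))/8 = 7/8 + ((5 + D)/(2*D))/8 = 7/8 + (5 + D)/(16*D))
K = -41/8 (K = -6 + (18 - 11)/8 = -6 + (⅛)*7 = -6 + 7/8 = -41/8 ≈ -5.1250)
Z = -31/4992 (Z = ((5/16)*(1 + 3*10)/10)/(-156) = ((5/16)*(⅒)*(1 + 30))*(-1/156) = ((5/16)*(⅒)*31)*(-1/156) = (31/32)*(-1/156) = -31/4992 ≈ -0.0062099)
K*Z = -41/8*(-31/4992) = 1271/39936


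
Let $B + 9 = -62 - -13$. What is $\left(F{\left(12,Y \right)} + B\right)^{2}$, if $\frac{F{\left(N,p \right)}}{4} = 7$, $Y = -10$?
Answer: $900$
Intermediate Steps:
$F{\left(N,p \right)} = 28$ ($F{\left(N,p \right)} = 4 \cdot 7 = 28$)
$B = -58$ ($B = -9 - 49 = -58$)
$\left(F{\left(12,Y \right)} + B\right)^{2} = \left(28 - 58\right)^{2} = \left(-30\right)^{2} = 900$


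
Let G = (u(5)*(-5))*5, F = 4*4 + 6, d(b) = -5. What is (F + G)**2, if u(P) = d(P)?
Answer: 21609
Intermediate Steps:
u(P) = -5
F = 22 (F = 16 + 6 = 22)
G = 125 (G = -5*(-5)*5 = 25*5 = 125)
(F + G)**2 = (22 + 125)**2 = 147**2 = 21609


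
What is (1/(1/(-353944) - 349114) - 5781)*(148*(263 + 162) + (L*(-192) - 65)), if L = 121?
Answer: -28289995282693389063/123566805617 ≈ -2.2894e+8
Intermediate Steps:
(1/(1/(-353944) - 349114) - 5781)*(148*(263 + 162) + (L*(-192) - 65)) = (1/(1/(-353944) - 349114) - 5781)*(148*(263 + 162) + (121*(-192) - 65)) = (1/(-1/353944 - 349114) - 5781)*(148*425 + (-23232 - 65)) = (1/(-123566805617/353944) - 5781)*(62900 - 23297) = (-353944/123566805617 - 5781)*39603 = -714339703625821/123566805617*39603 = -28289995282693389063/123566805617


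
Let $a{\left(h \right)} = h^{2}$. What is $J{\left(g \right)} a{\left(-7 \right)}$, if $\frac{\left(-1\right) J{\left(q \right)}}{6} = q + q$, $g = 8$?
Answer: $-4704$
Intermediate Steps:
$J{\left(q \right)} = - 12 q$ ($J{\left(q \right)} = - 6 \left(q + q\right) = - 6 \cdot 2 q = - 12 q$)
$J{\left(g \right)} a{\left(-7 \right)} = \left(-12\right) 8 \left(-7\right)^{2} = \left(-96\right) 49 = -4704$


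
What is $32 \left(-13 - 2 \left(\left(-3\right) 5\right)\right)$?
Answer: $544$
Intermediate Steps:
$32 \left(-13 - 2 \left(\left(-3\right) 5\right)\right) = 32 \left(-13 - -30\right) = 32 \left(-13 + 30\right) = 32 \cdot 17 = 544$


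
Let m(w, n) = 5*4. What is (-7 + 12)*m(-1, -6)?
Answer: 100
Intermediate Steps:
m(w, n) = 20
(-7 + 12)*m(-1, -6) = (-7 + 12)*20 = 5*20 = 100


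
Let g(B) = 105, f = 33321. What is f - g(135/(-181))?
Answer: 33216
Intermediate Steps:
f - g(135/(-181)) = 33321 - 1*105 = 33321 - 105 = 33216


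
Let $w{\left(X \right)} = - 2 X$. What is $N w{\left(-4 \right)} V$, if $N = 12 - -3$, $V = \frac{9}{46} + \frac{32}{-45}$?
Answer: $- \frac{4268}{69} \approx -61.855$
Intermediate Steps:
$V = - \frac{1067}{2070}$ ($V = 9 \cdot \frac{1}{46} + 32 \left(- \frac{1}{45}\right) = \frac{9}{46} - \frac{32}{45} = - \frac{1067}{2070} \approx -0.51546$)
$N = 15$ ($N = 12 + 3 = 15$)
$N w{\left(-4 \right)} V = 15 \left(\left(-2\right) \left(-4\right)\right) \left(- \frac{1067}{2070}\right) = 15 \cdot 8 \left(- \frac{1067}{2070}\right) = 120 \left(- \frac{1067}{2070}\right) = - \frac{4268}{69}$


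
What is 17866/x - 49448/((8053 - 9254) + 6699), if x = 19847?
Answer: -441583594/54559403 ≈ -8.0936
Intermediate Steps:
17866/x - 49448/((8053 - 9254) + 6699) = 17866/19847 - 49448/((8053 - 9254) + 6699) = 17866*(1/19847) - 49448/(-1201 + 6699) = 17866/19847 - 49448/5498 = 17866/19847 - 49448*1/5498 = 17866/19847 - 24724/2749 = -441583594/54559403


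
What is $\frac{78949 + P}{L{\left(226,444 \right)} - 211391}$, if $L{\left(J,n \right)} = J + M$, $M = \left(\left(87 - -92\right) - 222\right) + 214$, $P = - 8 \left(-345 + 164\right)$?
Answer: $- \frac{80397}{210994} \approx -0.38104$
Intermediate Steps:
$P = 1448$ ($P = \left(-8\right) \left(-181\right) = 1448$)
$M = 171$ ($M = \left(\left(87 + 92\right) - 222\right) + 214 = \left(179 - 222\right) + 214 = -43 + 214 = 171$)
$L{\left(J,n \right)} = 171 + J$ ($L{\left(J,n \right)} = J + 171 = 171 + J$)
$\frac{78949 + P}{L{\left(226,444 \right)} - 211391} = \frac{78949 + 1448}{\left(171 + 226\right) - 211391} = \frac{80397}{397 - 211391} = \frac{80397}{-210994} = 80397 \left(- \frac{1}{210994}\right) = - \frac{80397}{210994}$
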